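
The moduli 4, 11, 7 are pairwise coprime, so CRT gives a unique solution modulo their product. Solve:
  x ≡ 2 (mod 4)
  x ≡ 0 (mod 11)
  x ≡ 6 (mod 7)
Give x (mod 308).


Moduli 4, 11, 7 are pairwise coprime; by CRT there is a unique solution modulo M = 4 · 11 · 7 = 308.
Solve pairwise, accumulating the modulus:
  Start with x ≡ 2 (mod 4).
  Combine with x ≡ 0 (mod 11): since gcd(4, 11) = 1, we get a unique residue mod 44.
    Write x = 2 + 4·t and substitute into x ≡ 0 (mod 11): 4·t ≡ 0 − 2 = -2 (mod 11).
    Reduce coefficients mod 11: 4·t ≡ 9 (mod 11).
    The inverse of 4 mod 11 is 3 (since 4·3 = 12 = 1·11 + 1), so t ≡ 3·9 = 27 ≡ 5 (mod 11).
    Then x = 2 + 4·5 = 22, valid modulo lcm(4, 11) = 44: x ≡ 22 (mod 44).
  Combine with x ≡ 6 (mod 7): since gcd(44, 7) = 1, we get a unique residue mod 308.
    Write x = 22 + 44·t and substitute into x ≡ 6 (mod 7): 44·t ≡ 6 − 22 = -16 (mod 7).
    Reduce coefficients mod 7: 2·t ≡ 5 (mod 7).
    The inverse of 2 mod 7 is 4 (since 2·4 = 8 = 1·7 + 1), so t ≡ 4·5 = 20 ≡ 6 (mod 7).
    Then x = 22 + 44·6 = 286, valid modulo lcm(44, 7) = 308: x ≡ 286 (mod 308).
Verify: 286 mod 4 = 2 ✓, 286 mod 11 = 0 ✓, 286 mod 7 = 6 ✓.

x ≡ 286 (mod 308).


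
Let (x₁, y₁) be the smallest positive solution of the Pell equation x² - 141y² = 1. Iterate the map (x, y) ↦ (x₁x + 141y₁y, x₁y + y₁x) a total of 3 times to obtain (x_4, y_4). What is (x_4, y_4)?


Step 1: Find the fundamental solution (x₁, y₁) of x² - 141y² = 1.
  Expand √141 as a continued fraction. a₀ = ⌊√141⌋ = 11; iterate m_{k+1} = d_k·a_k − m_k, d_{k+1} = (141 − m_{k+1}²)/d_k, a_{k+1} = ⌊(a₀ + m_{k+1})/d_{k+1}⌋ (starting m₀ = 0, d₀ = 1), with convergents p_k = a_k·p_{k-1} + p_{k-2}, q_k = a_k·q_{k-1} + q_{k-2} (p₋₁ = 1, q₋₁ = 0):
  k = 0: a₀ = 11; p₀/q₀ = 11/1; p₀² − 141·q₀² = 121 − 141 = -20.
  k = 1: m = 11, d = 20, a = ⌊(11 + 11)/20⌋ = 1; p/q = (1·11 + 1)/(1·1 + 0) = 12/1; p² − 141·q² = 144 − 141 = 3.
  k = 2: m = 9, d = 3, a = ⌊(11 + 9)/3⌋ = 6; p/q = (6·12 + 11)/(6·1 + 1) = 83/7; p² − 141·q² = 6889 − 6909 = -20.
  k = 3: m = 9, d = 20, a = ⌊(11 + 9)/20⌋ = 1; p/q = (1·83 + 12)/(1·7 + 1) = 95/8; p² − 141·q² = 9025 − 9024 = 1.
  The first convergent with p² − 141·q² = 1 gives the fundamental solution (x₁, y₁) = (95, 8).
Step 2: Apply the recurrence (x_{n+1}, y_{n+1}) = (x₁x_n + 141y₁y_n, x₁y_n + y₁x_n) repeatedly.
  From (x_1, y_1) = (95, 8): x_2 = 95·95 + 141·8·8 = 18049; y_2 = 95·8 + 8·95 = 1520.
  From (x_2, y_2) = (18049, 1520): x_3 = 95·18049 + 141·8·1520 = 3429215; y_3 = 95·1520 + 8·18049 = 288792.
  From (x_3, y_3) = (3429215, 288792): x_4 = 95·3429215 + 141·8·288792 = 651532801; y_4 = 95·288792 + 8·3429215 = 54868960.
Step 3: Verify x_4² - 141·y_4² = 424494990778905601 - 424494990778905600 = 1 (should be 1). ✓

(x_1, y_1) = (95, 8); (x_4, y_4) = (651532801, 54868960).


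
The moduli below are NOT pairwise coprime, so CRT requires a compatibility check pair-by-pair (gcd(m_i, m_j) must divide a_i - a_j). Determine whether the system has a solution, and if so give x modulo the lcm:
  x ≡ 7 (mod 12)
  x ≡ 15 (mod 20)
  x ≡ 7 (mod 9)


Moduli 12, 20, 9 are not pairwise coprime, so CRT works modulo lcm(m_i) when all pairwise compatibility conditions hold.
Pairwise compatibility: gcd(m_i, m_j) must divide a_i - a_j for every pair.
Merge one congruence at a time:
  Start: x ≡ 7 (mod 12).
  Combine with x ≡ 15 (mod 20): gcd(12, 20) = 4; 15 - 7 = 8, which IS divisible by 4, so compatible.
    Write x = 7 + 12·t and substitute into x ≡ 15 (mod 20): 12·t ≡ 15 − 7 = 8 (mod 20).
    Divide the congruence (and modulus) by g = 4: 3·t ≡ 2 (mod 5).
    The inverse of 3 mod 5 is 2 (since 3·2 = 6 = 1·5 + 1), so t ≡ 2·2 = 4 ≡ 4 (mod 5).
    Then x = 7 + 12·4 = 55, valid modulo lcm(12, 20) = 60: x ≡ 55 (mod 60).
  Combine with x ≡ 7 (mod 9): gcd(60, 9) = 3; 7 - 55 = -48, which IS divisible by 3, so compatible.
    Write x = 55 + 60·t and substitute into x ≡ 7 (mod 9): 60·t ≡ 7 − 55 = -48 (mod 9).
    Divide the congruence (and modulus) by g = 3: 20·t ≡ -16 (mod 3).
    Reduce coefficients mod 3: 2·t ≡ 2 (mod 3).
    The inverse of 2 mod 3 is 2 (since 2·2 = 4 = 1·3 + 1), so t ≡ 2·2 = 4 ≡ 1 (mod 3).
    Then x = 55 + 60·1 = 115, valid modulo lcm(60, 9) = 180: x ≡ 115 (mod 180).
Verify: 115 mod 12 = 7, 115 mod 20 = 15, 115 mod 9 = 7.

x ≡ 115 (mod 180).


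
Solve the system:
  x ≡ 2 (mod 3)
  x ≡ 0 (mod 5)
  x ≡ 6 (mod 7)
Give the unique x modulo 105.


Moduli 3, 5, 7 are pairwise coprime; by CRT there is a unique solution modulo M = 3 · 5 · 7 = 105.
Solve pairwise, accumulating the modulus:
  Start with x ≡ 2 (mod 3).
  Combine with x ≡ 0 (mod 5): since gcd(3, 5) = 1, we get a unique residue mod 15.
    Write x = 2 + 3·t and substitute into x ≡ 0 (mod 5): 3·t ≡ 0 − 2 = -2 (mod 5).
    Reduce coefficients mod 5: 3·t ≡ 3 (mod 5).
    The inverse of 3 mod 5 is 2 (since 3·2 = 6 = 1·5 + 1), so t ≡ 2·3 = 6 ≡ 1 (mod 5).
    Then x = 2 + 3·1 = 5, valid modulo lcm(3, 5) = 15: x ≡ 5 (mod 15).
  Combine with x ≡ 6 (mod 7): since gcd(15, 7) = 1, we get a unique residue mod 105.
    Write x = 5 + 15·t and substitute into x ≡ 6 (mod 7): 15·t ≡ 6 − 5 = 1 (mod 7).
    Reduce coefficients mod 7: 1·t ≡ 1 (mod 7).
    So t ≡ 1 (mod 7).
    Then x = 5 + 15·1 = 20, valid modulo lcm(15, 7) = 105: x ≡ 20 (mod 105).
Verify: 20 mod 3 = 2 ✓, 20 mod 5 = 0 ✓, 20 mod 7 = 6 ✓.

x ≡ 20 (mod 105).


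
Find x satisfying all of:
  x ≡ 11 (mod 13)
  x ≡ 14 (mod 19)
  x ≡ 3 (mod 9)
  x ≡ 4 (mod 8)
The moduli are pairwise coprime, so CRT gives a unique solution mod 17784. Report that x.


Product of moduli M = 13 · 19 · 9 · 8 = 17784.
Merge one congruence at a time:
  Start: x ≡ 11 (mod 13).
  Combine with x ≡ 14 (mod 19); new modulus lcm = 247.
    Write x = 11 + 13·t and substitute into x ≡ 14 (mod 19): 13·t ≡ 14 − 11 = 3 (mod 19).
    The inverse of 13 mod 19 is 3 (since 13·3 = 39 = 2·19 + 1), so t ≡ 3·3 = 9 ≡ 9 (mod 19).
    Then x = 11 + 13·9 = 128, valid modulo lcm(13, 19) = 247: x ≡ 128 (mod 247).
  Combine with x ≡ 3 (mod 9); new modulus lcm = 2223.
    Write x = 128 + 247·t and substitute into x ≡ 3 (mod 9): 247·t ≡ 3 − 128 = -125 (mod 9).
    Reduce coefficients mod 9: 4·t ≡ 1 (mod 9).
    The inverse of 4 mod 9 is 7 (since 4·7 = 28 = 3·9 + 1), so t ≡ 7·1 = 7 ≡ 7 (mod 9).
    Then x = 128 + 247·7 = 1857, valid modulo lcm(247, 9) = 2223: x ≡ 1857 (mod 2223).
  Combine with x ≡ 4 (mod 8); new modulus lcm = 17784.
    Write x = 1857 + 2223·t and substitute into x ≡ 4 (mod 8): 2223·t ≡ 4 − 1857 = -1853 (mod 8).
    Reduce coefficients mod 8: 7·t ≡ 3 (mod 8).
    The inverse of 7 mod 8 is 7 (since 7·7 = 49 = 6·8 + 1), so t ≡ 7·3 = 21 ≡ 5 (mod 8).
    Then x = 1857 + 2223·5 = 12972, valid modulo lcm(2223, 8) = 17784: x ≡ 12972 (mod 17784).
Verify against each original: 12972 mod 13 = 11, 12972 mod 19 = 14, 12972 mod 9 = 3, 12972 mod 8 = 4.

x ≡ 12972 (mod 17784).


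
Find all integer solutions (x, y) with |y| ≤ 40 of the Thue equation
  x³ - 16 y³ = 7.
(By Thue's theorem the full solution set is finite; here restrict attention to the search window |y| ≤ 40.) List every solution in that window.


The equation is x³ - 16y³ = 7. For fixed y, x³ = 16·y³ + 7, so a solution requires the RHS to be a perfect cube.
Strategy: iterate y from -40 to 40, compute RHS = 16·y³ + 7, and check whether it is a (positive or negative) perfect cube.
Check small values of y:
  y = 0: RHS = 7 is not a perfect cube.
  y = 1: RHS = 23 is not a perfect cube.
  y = -1: RHS = -9 is not a perfect cube.
  y = 2: RHS = 135 is not a perfect cube.
  y = -2: RHS = -121 is not a perfect cube.
  y = 3: RHS = 439 is not a perfect cube.
  y = -3: RHS = -425 is not a perfect cube.
Continuing the search up to |y| = 40 finds no solutions either.
No (x, y) in the scanned range satisfies the equation.

No integer solutions with |y| ≤ 40.


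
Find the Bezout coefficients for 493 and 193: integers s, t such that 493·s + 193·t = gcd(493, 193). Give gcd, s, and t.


Euclidean algorithm on (493, 193) — divide until remainder is 0:
  493 = 2 · 193 + 107
  193 = 1 · 107 + 86
  107 = 1 · 86 + 21
  86 = 4 · 21 + 2
  21 = 10 · 2 + 1
  2 = 2 · 1 + 0
gcd(493, 193) = 1.
Track Bezout coefficients alongside the remainders: start with r₀ = 493 = a·1 + b·0 (s = 1, t = 0) and r₁ = 193 = a·0 + b·1 (s = 0, t = 1); each new remainder r_{k+1} = r_{k-1} − q_k·r_k inherits s_{k+1} = s_{k-1} − q_k·s_k, t_{k+1} = t_{k-1} − q_k·t_k, so r_k = a·s_k + b·t_k at every step:
  q = 2: r = 107, s = 1 − 2·0 = 1, t = 0 − 2·1 = -2  (check: 493·1 + 193·(-2) = 107)
  q = 1: r = 86, s = 0 − 1·1 = -1, t = 1 − 1·(-2) = 3  (check: 493·(-1) + 193·3 = 86)
  q = 1: r = 21, s = 1 − 1·(-1) = 2, t = -2 − 1·3 = -5  (check: 493·2 + 193·(-5) = 21)
  q = 4: r = 2, s = -1 − 4·2 = -9, t = 3 − 4·(-5) = 23  (check: 493·(-9) + 193·23 = 2)
  q = 10: r = 1, s = 2 − 10·(-9) = 92, t = -5 − 10·23 = -235  (check: 493·92 + 193·(-235) = 1)
The row with r = 1 (the gcd) gives the Bezout coefficients s = 92, t = -235.
Result: 493 · (92) + 193 · (-235) = 1.

gcd(493, 193) = 1; s = 92, t = -235 (check: 493·92 + 193·(-235) = 1).


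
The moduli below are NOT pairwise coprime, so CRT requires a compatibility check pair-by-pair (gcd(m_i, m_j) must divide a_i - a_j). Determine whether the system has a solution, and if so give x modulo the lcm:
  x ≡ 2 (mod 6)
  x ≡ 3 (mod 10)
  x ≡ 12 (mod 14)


Moduli 6, 10, 14 are not pairwise coprime, so CRT works modulo lcm(m_i) when all pairwise compatibility conditions hold.
Pairwise compatibility: gcd(m_i, m_j) must divide a_i - a_j for every pair.
Merge one congruence at a time:
  Start: x ≡ 2 (mod 6).
  Combine with x ≡ 3 (mod 10): gcd(6, 10) = 2, and 3 - 2 = 1 is NOT divisible by 2.
    ⇒ system is inconsistent (no integer solution).

No solution (the system is inconsistent).


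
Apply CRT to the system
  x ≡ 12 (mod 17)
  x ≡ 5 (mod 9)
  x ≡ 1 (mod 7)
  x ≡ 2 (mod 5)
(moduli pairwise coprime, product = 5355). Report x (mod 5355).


Product of moduli M = 17 · 9 · 7 · 5 = 5355.
Merge one congruence at a time:
  Start: x ≡ 12 (mod 17).
  Combine with x ≡ 5 (mod 9); new modulus lcm = 153.
    Write x = 12 + 17·t and substitute into x ≡ 5 (mod 9): 17·t ≡ 5 − 12 = -7 (mod 9).
    Reduce coefficients mod 9: 8·t ≡ 2 (mod 9).
    The inverse of 8 mod 9 is 8 (since 8·8 = 64 = 7·9 + 1), so t ≡ 8·2 = 16 ≡ 7 (mod 9).
    Then x = 12 + 17·7 = 131, valid modulo lcm(17, 9) = 153: x ≡ 131 (mod 153).
  Combine with x ≡ 1 (mod 7); new modulus lcm = 1071.
    Write x = 131 + 153·t and substitute into x ≡ 1 (mod 7): 153·t ≡ 1 − 131 = -130 (mod 7).
    Reduce coefficients mod 7: 6·t ≡ 3 (mod 7).
    The inverse of 6 mod 7 is 6 (since 6·6 = 36 = 5·7 + 1), so t ≡ 6·3 = 18 ≡ 4 (mod 7).
    Then x = 131 + 153·4 = 743, valid modulo lcm(153, 7) = 1071: x ≡ 743 (mod 1071).
  Combine with x ≡ 2 (mod 5); new modulus lcm = 5355.
    Write x = 743 + 1071·t and substitute into x ≡ 2 (mod 5): 1071·t ≡ 2 − 743 = -741 (mod 5).
    Reduce coefficients mod 5: 1·t ≡ 4 (mod 5).
    So t ≡ 4 (mod 5).
    Then x = 743 + 1071·4 = 5027, valid modulo lcm(1071, 5) = 5355: x ≡ 5027 (mod 5355).
Verify against each original: 5027 mod 17 = 12, 5027 mod 9 = 5, 5027 mod 7 = 1, 5027 mod 5 = 2.

x ≡ 5027 (mod 5355).


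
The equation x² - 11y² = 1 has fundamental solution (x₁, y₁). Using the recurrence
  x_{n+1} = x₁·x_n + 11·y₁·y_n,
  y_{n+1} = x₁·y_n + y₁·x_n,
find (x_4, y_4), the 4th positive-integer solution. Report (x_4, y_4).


Step 1: Find the fundamental solution (x₁, y₁) of x² - 11y² = 1.
  Expand √11 as a continued fraction. a₀ = ⌊√11⌋ = 3; iterate m_{k+1} = d_k·a_k − m_k, d_{k+1} = (11 − m_{k+1}²)/d_k, a_{k+1} = ⌊(a₀ + m_{k+1})/d_{k+1}⌋ (starting m₀ = 0, d₀ = 1), with convergents p_k = a_k·p_{k-1} + p_{k-2}, q_k = a_k·q_{k-1} + q_{k-2} (p₋₁ = 1, q₋₁ = 0):
  k = 0: a₀ = 3; p₀/q₀ = 3/1; p₀² − 11·q₀² = 9 − 11 = -2.
  k = 1: m = 3, d = 2, a = ⌊(3 + 3)/2⌋ = 3; p/q = (3·3 + 1)/(3·1 + 0) = 10/3; p² − 11·q² = 100 − 99 = 1.
  The first convergent with p² − 11·q² = 1 gives the fundamental solution (x₁, y₁) = (10, 3).
Step 2: Apply the recurrence (x_{n+1}, y_{n+1}) = (x₁x_n + 11y₁y_n, x₁y_n + y₁x_n) repeatedly.
  From (x_1, y_1) = (10, 3): x_2 = 10·10 + 11·3·3 = 199; y_2 = 10·3 + 3·10 = 60.
  From (x_2, y_2) = (199, 60): x_3 = 10·199 + 11·3·60 = 3970; y_3 = 10·60 + 3·199 = 1197.
  From (x_3, y_3) = (3970, 1197): x_4 = 10·3970 + 11·3·1197 = 79201; y_4 = 10·1197 + 3·3970 = 23880.
Step 3: Verify x_4² - 11·y_4² = 6272798401 - 6272798400 = 1 (should be 1). ✓

(x_1, y_1) = (10, 3); (x_4, y_4) = (79201, 23880).


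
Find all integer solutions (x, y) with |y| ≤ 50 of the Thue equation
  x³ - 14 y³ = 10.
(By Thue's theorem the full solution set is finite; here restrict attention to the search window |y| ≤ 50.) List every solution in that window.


The equation is x³ - 14y³ = 10. For fixed y, x³ = 14·y³ + 10, so a solution requires the RHS to be a perfect cube.
Strategy: iterate y from -50 to 50, compute RHS = 14·y³ + 10, and check whether it is a (positive or negative) perfect cube.
Check small values of y:
  y = 0: RHS = 10 is not a perfect cube.
  y = 1: RHS = 24 is not a perfect cube.
  y = -1: RHS = -4 is not a perfect cube.
  y = 2: RHS = 122 is not a perfect cube.
  y = -2: RHS = -102 is not a perfect cube.
  y = 3: RHS = 388 is not a perfect cube.
  y = -3: RHS = -368 is not a perfect cube.
Continuing the search up to |y| = 50 finds no solutions either.
No (x, y) in the scanned range satisfies the equation.

No integer solutions with |y| ≤ 50.


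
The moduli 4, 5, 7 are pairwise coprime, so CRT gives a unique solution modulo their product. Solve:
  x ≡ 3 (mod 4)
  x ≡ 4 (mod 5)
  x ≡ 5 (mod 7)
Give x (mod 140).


Moduli 4, 5, 7 are pairwise coprime; by CRT there is a unique solution modulo M = 4 · 5 · 7 = 140.
Solve pairwise, accumulating the modulus:
  Start with x ≡ 3 (mod 4).
  Combine with x ≡ 4 (mod 5): since gcd(4, 5) = 1, we get a unique residue mod 20.
    Write x = 3 + 4·t and substitute into x ≡ 4 (mod 5): 4·t ≡ 4 − 3 = 1 (mod 5).
    The inverse of 4 mod 5 is 4 (since 4·4 = 16 = 3·5 + 1), so t ≡ 4·1 = 4 ≡ 4 (mod 5).
    Then x = 3 + 4·4 = 19, valid modulo lcm(4, 5) = 20: x ≡ 19 (mod 20).
  Combine with x ≡ 5 (mod 7): since gcd(20, 7) = 1, we get a unique residue mod 140.
    Write x = 19 + 20·t and substitute into x ≡ 5 (mod 7): 20·t ≡ 5 − 19 = -14 (mod 7).
    Reduce coefficients mod 7: 6·t ≡ 0 (mod 7).
    The inverse of 6 mod 7 is 6 (since 6·6 = 36 = 5·7 + 1), so t ≡ 6·0 = 0 ≡ 0 (mod 7).
    Then x = 19 + 20·0 = 19, valid modulo lcm(20, 7) = 140: x ≡ 19 (mod 140).
Verify: 19 mod 4 = 3 ✓, 19 mod 5 = 4 ✓, 19 mod 7 = 5 ✓.

x ≡ 19 (mod 140).


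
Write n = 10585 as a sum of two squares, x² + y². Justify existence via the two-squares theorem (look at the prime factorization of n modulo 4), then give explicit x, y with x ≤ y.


Step 1: Factor n = 10585 = 5 · 29 · 73.
Step 2: Check the mod-4 condition on each prime factor: 5 ≡ 1 (mod 4), exponent 1; 29 ≡ 1 (mod 4), exponent 1; 73 ≡ 1 (mod 4), exponent 1.
All primes ≡ 3 (mod 4) appear to even exponent (or don't appear), so by the two-squares theorem n IS expressible as a sum of two squares.
Step 3: Build a representation. Here n = 5 · 29 · 73 is a product of primes ≡ 1 (mod 4). Each prime p ≡ 1 (mod 4) is itself a sum of two squares; find a² by testing p − a² for a perfect square:
  5: 5 − 1² = 4 = 2² ⇒ 5 = 1² + 2².
  29: 29 − 1² = 28, 29 − 2² = 25 = 5² ⇒ 29 = 2² + 5².
  73: 73 − 1² = 72, 73 − 2² = 69, 73 − 3² = 64 = 8² ⇒ 73 = 3² + 8².
  Combine using the Brahmagupta–Fibonacci identity (a² + b²)(c² + d²) = (ac − bd)² + (ad + bc)² = (ac + bd)² + (ad − bc)²:
  5 · 29 = 145: from (1² + 2²)(2² + 5²), take (1·2 − 2·5, 1·5 + 2·2) = (2 − 10, 5 + 4) = (-8, 9); dropping signs (only squares matter) gives (8, 9); check 8² + 9² = 64 + 81 = 145 ✓.
  145 · 73 = 10585: from (8² + 9²)(3² + 8²), take (8·3 − 9·8, 8·8 + 9·3) = (24 − 72, 64 + 27) = (-48, 91); dropping signs (only squares matter) gives (48, 91); check 48² + 91² = 2304 + 8281 = 10585 ✓.
Step 4: Order so x ≤ y and verify: 48² + 91² = 2304 + 8281 = 10585 = n. ✓

n = 10585 = 48² + 91² (one valid representation with x ≤ y).


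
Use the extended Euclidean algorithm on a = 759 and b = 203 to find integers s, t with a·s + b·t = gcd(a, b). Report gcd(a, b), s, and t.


Euclidean algorithm on (759, 203) — divide until remainder is 0:
  759 = 3 · 203 + 150
  203 = 1 · 150 + 53
  150 = 2 · 53 + 44
  53 = 1 · 44 + 9
  44 = 4 · 9 + 8
  9 = 1 · 8 + 1
  8 = 8 · 1 + 0
gcd(759, 203) = 1.
Track Bezout coefficients alongside the remainders: start with r₀ = 759 = a·1 + b·0 (s = 1, t = 0) and r₁ = 203 = a·0 + b·1 (s = 0, t = 1); each new remainder r_{k+1} = r_{k-1} − q_k·r_k inherits s_{k+1} = s_{k-1} − q_k·s_k, t_{k+1} = t_{k-1} − q_k·t_k, so r_k = a·s_k + b·t_k at every step:
  q = 3: r = 150, s = 1 − 3·0 = 1, t = 0 − 3·1 = -3  (check: 759·1 + 203·(-3) = 150)
  q = 1: r = 53, s = 0 − 1·1 = -1, t = 1 − 1·(-3) = 4  (check: 759·(-1) + 203·4 = 53)
  q = 2: r = 44, s = 1 − 2·(-1) = 3, t = -3 − 2·4 = -11  (check: 759·3 + 203·(-11) = 44)
  q = 1: r = 9, s = -1 − 1·3 = -4, t = 4 − 1·(-11) = 15  (check: 759·(-4) + 203·15 = 9)
  q = 4: r = 8, s = 3 − 4·(-4) = 19, t = -11 − 4·15 = -71  (check: 759·19 + 203·(-71) = 8)
  q = 1: r = 1, s = -4 − 1·19 = -23, t = 15 − 1·(-71) = 86  (check: 759·(-23) + 203·86 = 1)
The row with r = 1 (the gcd) gives the Bezout coefficients s = -23, t = 86.
Result: 759 · (-23) + 203 · (86) = 1.

gcd(759, 203) = 1; s = -23, t = 86 (check: 759·(-23) + 203·86 = 1).


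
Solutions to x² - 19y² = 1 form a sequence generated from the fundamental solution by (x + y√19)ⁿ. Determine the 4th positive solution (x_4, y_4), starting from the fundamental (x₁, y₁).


Step 1: Find the fundamental solution (x₁, y₁) of x² - 19y² = 1.
  Expand √19 as a continued fraction. a₀ = ⌊√19⌋ = 4; iterate m_{k+1} = d_k·a_k − m_k, d_{k+1} = (19 − m_{k+1}²)/d_k, a_{k+1} = ⌊(a₀ + m_{k+1})/d_{k+1}⌋ (starting m₀ = 0, d₀ = 1), with convergents p_k = a_k·p_{k-1} + p_{k-2}, q_k = a_k·q_{k-1} + q_{k-2} (p₋₁ = 1, q₋₁ = 0):
  k = 0: a₀ = 4; p₀/q₀ = 4/1; p₀² − 19·q₀² = 16 − 19 = -3.
  k = 1: m = 4, d = 3, a = ⌊(4 + 4)/3⌋ = 2; p/q = (2·4 + 1)/(2·1 + 0) = 9/2; p² − 19·q² = 81 − 76 = 5.
  k = 2: m = 2, d = 5, a = ⌊(4 + 2)/5⌋ = 1; p/q = (1·9 + 4)/(1·2 + 1) = 13/3; p² − 19·q² = 169 − 171 = -2.
  k = 3: m = 3, d = 2, a = ⌊(4 + 3)/2⌋ = 3; p/q = (3·13 + 9)/(3·3 + 2) = 48/11; p² − 19·q² = 2304 − 2299 = 5.
  k = 4: m = 3, d = 5, a = ⌊(4 + 3)/5⌋ = 1; p/q = (1·48 + 13)/(1·11 + 3) = 61/14; p² − 19·q² = 3721 − 3724 = -3.
  k = 5: m = 2, d = 3, a = ⌊(4 + 2)/3⌋ = 2; p/q = (2·61 + 48)/(2·14 + 11) = 170/39; p² − 19·q² = 28900 − 28899 = 1.
  The first convergent with p² − 19·q² = 1 gives the fundamental solution (x₁, y₁) = (170, 39).
Step 2: Apply the recurrence (x_{n+1}, y_{n+1}) = (x₁x_n + 19y₁y_n, x₁y_n + y₁x_n) repeatedly.
  From (x_1, y_1) = (170, 39): x_2 = 170·170 + 19·39·39 = 57799; y_2 = 170·39 + 39·170 = 13260.
  From (x_2, y_2) = (57799, 13260): x_3 = 170·57799 + 19·39·13260 = 19651490; y_3 = 170·13260 + 39·57799 = 4508361.
  From (x_3, y_3) = (19651490, 4508361): x_4 = 170·19651490 + 19·39·4508361 = 6681448801; y_4 = 170·4508361 + 39·19651490 = 1532829480.
Step 3: Verify x_4² - 19·y_4² = 44641758080384337601 - 44641758080384337600 = 1 (should be 1). ✓

(x_1, y_1) = (170, 39); (x_4, y_4) = (6681448801, 1532829480).


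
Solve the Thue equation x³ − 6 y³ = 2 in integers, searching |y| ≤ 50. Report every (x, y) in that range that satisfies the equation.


The equation is x³ - 6y³ = 2. For fixed y, x³ = 6·y³ + 2, so a solution requires the RHS to be a perfect cube.
Strategy: iterate y from -50 to 50, compute RHS = 6·y³ + 2, and check whether it is a (positive or negative) perfect cube.
Check small values of y:
  y = 0: RHS = 2 is not a perfect cube.
  y = 1: RHS = 8 = (2)³ ⇒ x = 2 works.
  y = -1: RHS = -4 is not a perfect cube.
  y = 2: RHS = 50 is not a perfect cube.
  y = -2: RHS = -46 is not a perfect cube.
  y = 3: RHS = 164 is not a perfect cube.
  y = -3: RHS = -160 is not a perfect cube.
Continuing the search up to |y| = 50 finds no further solutions beyond those listed.
Collected solutions: (2, 1).

Solutions (with |y| ≤ 50): (2, 1).


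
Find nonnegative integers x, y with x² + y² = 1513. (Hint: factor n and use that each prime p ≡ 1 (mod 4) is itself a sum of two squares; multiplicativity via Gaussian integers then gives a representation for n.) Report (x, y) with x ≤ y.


Step 1: Factor n = 1513 = 17 · 89.
Step 2: Check the mod-4 condition on each prime factor: 17 ≡ 1 (mod 4), exponent 1; 89 ≡ 1 (mod 4), exponent 1.
All primes ≡ 3 (mod 4) appear to even exponent (or don't appear), so by the two-squares theorem n IS expressible as a sum of two squares.
Step 3: Build a representation. Here n = 17 · 89 is a product of primes ≡ 1 (mod 4). Each prime p ≡ 1 (mod 4) is itself a sum of two squares; find a² by testing p − a² for a perfect square:
  17: 17 − 1² = 16 = 4² ⇒ 17 = 1² + 4².
  89: 89 − 1² = 88, 89 − 2² = 85, 89 − 3² = 80, 89 − 4² = 73, 89 − 5² = 64 = 8² ⇒ 89 = 5² + 8².
  Combine using the Brahmagupta–Fibonacci identity (a² + b²)(c² + d²) = (ac − bd)² + (ad + bc)² = (ac + bd)² + (ad − bc)²:
  17 · 89 = 1513: from (1² + 4²)(5² + 8²), take (1·5 − 4·8, 1·8 + 4·5) = (5 − 32, 8 + 20) = (-27, 28); dropping signs (only squares matter) gives (27, 28); check 27² + 28² = 729 + 784 = 1513 ✓.
Step 4: Order so x ≤ y and verify: 27² + 28² = 729 + 784 = 1513 = n. ✓

n = 1513 = 27² + 28² (one valid representation with x ≤ y).


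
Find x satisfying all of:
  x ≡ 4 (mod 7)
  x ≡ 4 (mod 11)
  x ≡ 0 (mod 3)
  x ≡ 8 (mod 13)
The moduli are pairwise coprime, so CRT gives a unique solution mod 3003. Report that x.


Product of moduli M = 7 · 11 · 3 · 13 = 3003.
Merge one congruence at a time:
  Start: x ≡ 4 (mod 7).
  Combine with x ≡ 4 (mod 11); new modulus lcm = 77.
    Write x = 4 + 7·t and substitute into x ≡ 4 (mod 11): 7·t ≡ 4 − 4 = 0 (mod 11).
    The inverse of 7 mod 11 is 8 (since 7·8 = 56 = 5·11 + 1), so t ≡ 8·0 = 0 ≡ 0 (mod 11).
    Then x = 4 + 7·0 = 4, valid modulo lcm(7, 11) = 77: x ≡ 4 (mod 77).
  Combine with x ≡ 0 (mod 3); new modulus lcm = 231.
    Write x = 4 + 77·t and substitute into x ≡ 0 (mod 3): 77·t ≡ 0 − 4 = -4 (mod 3).
    Reduce coefficients mod 3: 2·t ≡ 2 (mod 3).
    The inverse of 2 mod 3 is 2 (since 2·2 = 4 = 1·3 + 1), so t ≡ 2·2 = 4 ≡ 1 (mod 3).
    Then x = 4 + 77·1 = 81, valid modulo lcm(77, 3) = 231: x ≡ 81 (mod 231).
  Combine with x ≡ 8 (mod 13); new modulus lcm = 3003.
    Write x = 81 + 231·t and substitute into x ≡ 8 (mod 13): 231·t ≡ 8 − 81 = -73 (mod 13).
    Reduce coefficients mod 13: 10·t ≡ 5 (mod 13).
    The inverse of 10 mod 13 is 4 (since 10·4 = 40 = 3·13 + 1), so t ≡ 4·5 = 20 ≡ 7 (mod 13).
    Then x = 81 + 231·7 = 1698, valid modulo lcm(231, 13) = 3003: x ≡ 1698 (mod 3003).
Verify against each original: 1698 mod 7 = 4, 1698 mod 11 = 4, 1698 mod 3 = 0, 1698 mod 13 = 8.

x ≡ 1698 (mod 3003).


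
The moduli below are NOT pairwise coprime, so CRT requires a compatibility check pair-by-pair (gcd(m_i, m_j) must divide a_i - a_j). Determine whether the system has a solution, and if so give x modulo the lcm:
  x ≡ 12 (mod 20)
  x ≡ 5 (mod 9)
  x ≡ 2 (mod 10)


Moduli 20, 9, 10 are not pairwise coprime, so CRT works modulo lcm(m_i) when all pairwise compatibility conditions hold.
Pairwise compatibility: gcd(m_i, m_j) must divide a_i - a_j for every pair.
Merge one congruence at a time:
  Start: x ≡ 12 (mod 20).
  Combine with x ≡ 5 (mod 9): gcd(20, 9) = 1; 5 - 12 = -7, which IS divisible by 1, so compatible.
    Write x = 12 + 20·t and substitute into x ≡ 5 (mod 9): 20·t ≡ 5 − 12 = -7 (mod 9).
    Reduce coefficients mod 9: 2·t ≡ 2 (mod 9).
    The inverse of 2 mod 9 is 5 (since 2·5 = 10 = 1·9 + 1), so t ≡ 5·2 = 10 ≡ 1 (mod 9).
    Then x = 12 + 20·1 = 32, valid modulo lcm(20, 9) = 180: x ≡ 32 (mod 180).
  Combine with x ≡ 2 (mod 10): gcd(180, 10) = 10; 2 - 32 = -30, which IS divisible by 10, so compatible.
    Write x = 32 + 180·t and substitute into x ≡ 2 (mod 10): 180·t ≡ 2 − 32 = -30 (mod 10).
    Divide the congruence (and modulus) by g = 10: 18·t ≡ -3 (mod 1).
    Modulo 1 every t works; take t = 0.
    Then x = 32 + 180·0 = 32, valid modulo lcm(180, 10) = 180: x ≡ 32 (mod 180).
Verify: 32 mod 20 = 12, 32 mod 9 = 5, 32 mod 10 = 2.

x ≡ 32 (mod 180).


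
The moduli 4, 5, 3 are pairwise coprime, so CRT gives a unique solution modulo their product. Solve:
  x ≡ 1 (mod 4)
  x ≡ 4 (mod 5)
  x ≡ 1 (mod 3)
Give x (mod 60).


Moduli 4, 5, 3 are pairwise coprime; by CRT there is a unique solution modulo M = 4 · 5 · 3 = 60.
Solve pairwise, accumulating the modulus:
  Start with x ≡ 1 (mod 4).
  Combine with x ≡ 4 (mod 5): since gcd(4, 5) = 1, we get a unique residue mod 20.
    Write x = 1 + 4·t and substitute into x ≡ 4 (mod 5): 4·t ≡ 4 − 1 = 3 (mod 5).
    The inverse of 4 mod 5 is 4 (since 4·4 = 16 = 3·5 + 1), so t ≡ 4·3 = 12 ≡ 2 (mod 5).
    Then x = 1 + 4·2 = 9, valid modulo lcm(4, 5) = 20: x ≡ 9 (mod 20).
  Combine with x ≡ 1 (mod 3): since gcd(20, 3) = 1, we get a unique residue mod 60.
    Write x = 9 + 20·t and substitute into x ≡ 1 (mod 3): 20·t ≡ 1 − 9 = -8 (mod 3).
    Reduce coefficients mod 3: 2·t ≡ 1 (mod 3).
    The inverse of 2 mod 3 is 2 (since 2·2 = 4 = 1·3 + 1), so t ≡ 2·1 = 2 ≡ 2 (mod 3).
    Then x = 9 + 20·2 = 49, valid modulo lcm(20, 3) = 60: x ≡ 49 (mod 60).
Verify: 49 mod 4 = 1 ✓, 49 mod 5 = 4 ✓, 49 mod 3 = 1 ✓.

x ≡ 49 (mod 60).


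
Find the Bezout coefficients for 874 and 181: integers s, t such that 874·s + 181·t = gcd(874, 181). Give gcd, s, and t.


Euclidean algorithm on (874, 181) — divide until remainder is 0:
  874 = 4 · 181 + 150
  181 = 1 · 150 + 31
  150 = 4 · 31 + 26
  31 = 1 · 26 + 5
  26 = 5 · 5 + 1
  5 = 5 · 1 + 0
gcd(874, 181) = 1.
Track Bezout coefficients alongside the remainders: start with r₀ = 874 = a·1 + b·0 (s = 1, t = 0) and r₁ = 181 = a·0 + b·1 (s = 0, t = 1); each new remainder r_{k+1} = r_{k-1} − q_k·r_k inherits s_{k+1} = s_{k-1} − q_k·s_k, t_{k+1} = t_{k-1} − q_k·t_k, so r_k = a·s_k + b·t_k at every step:
  q = 4: r = 150, s = 1 − 4·0 = 1, t = 0 − 4·1 = -4  (check: 874·1 + 181·(-4) = 150)
  q = 1: r = 31, s = 0 − 1·1 = -1, t = 1 − 1·(-4) = 5  (check: 874·(-1) + 181·5 = 31)
  q = 4: r = 26, s = 1 − 4·(-1) = 5, t = -4 − 4·5 = -24  (check: 874·5 + 181·(-24) = 26)
  q = 1: r = 5, s = -1 − 1·5 = -6, t = 5 − 1·(-24) = 29  (check: 874·(-6) + 181·29 = 5)
  q = 5: r = 1, s = 5 − 5·(-6) = 35, t = -24 − 5·29 = -169  (check: 874·35 + 181·(-169) = 1)
The row with r = 1 (the gcd) gives the Bezout coefficients s = 35, t = -169.
Result: 874 · (35) + 181 · (-169) = 1.

gcd(874, 181) = 1; s = 35, t = -169 (check: 874·35 + 181·(-169) = 1).


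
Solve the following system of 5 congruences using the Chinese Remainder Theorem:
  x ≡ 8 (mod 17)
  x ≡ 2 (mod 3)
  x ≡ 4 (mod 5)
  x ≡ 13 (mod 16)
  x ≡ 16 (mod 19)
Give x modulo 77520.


Product of moduli M = 17 · 3 · 5 · 16 · 19 = 77520.
Merge one congruence at a time:
  Start: x ≡ 8 (mod 17).
  Combine with x ≡ 2 (mod 3); new modulus lcm = 51.
    Write x = 8 + 17·t and substitute into x ≡ 2 (mod 3): 17·t ≡ 2 − 8 = -6 (mod 3).
    Reduce coefficients mod 3: 2·t ≡ 0 (mod 3).
    The inverse of 2 mod 3 is 2 (since 2·2 = 4 = 1·3 + 1), so t ≡ 2·0 = 0 ≡ 0 (mod 3).
    Then x = 8 + 17·0 = 8, valid modulo lcm(17, 3) = 51: x ≡ 8 (mod 51).
  Combine with x ≡ 4 (mod 5); new modulus lcm = 255.
    Write x = 8 + 51·t and substitute into x ≡ 4 (mod 5): 51·t ≡ 4 − 8 = -4 (mod 5).
    Reduce coefficients mod 5: 1·t ≡ 1 (mod 5).
    So t ≡ 1 (mod 5).
    Then x = 8 + 51·1 = 59, valid modulo lcm(51, 5) = 255: x ≡ 59 (mod 255).
  Combine with x ≡ 13 (mod 16); new modulus lcm = 4080.
    Write x = 59 + 255·t and substitute into x ≡ 13 (mod 16): 255·t ≡ 13 − 59 = -46 (mod 16).
    Reduce coefficients mod 16: 15·t ≡ 2 (mod 16).
    The inverse of 15 mod 16 is 15 (since 15·15 = 225 = 14·16 + 1), so t ≡ 15·2 = 30 ≡ 14 (mod 16).
    Then x = 59 + 255·14 = 3629, valid modulo lcm(255, 16) = 4080: x ≡ 3629 (mod 4080).
  Combine with x ≡ 16 (mod 19); new modulus lcm = 77520.
    Write x = 3629 + 4080·t and substitute into x ≡ 16 (mod 19): 4080·t ≡ 16 − 3629 = -3613 (mod 19).
    Reduce coefficients mod 19: 14·t ≡ 16 (mod 19).
    The inverse of 14 mod 19 is 15 (since 14·15 = 210 = 11·19 + 1), so t ≡ 15·16 = 240 ≡ 12 (mod 19).
    Then x = 3629 + 4080·12 = 52589, valid modulo lcm(4080, 19) = 77520: x ≡ 52589 (mod 77520).
Verify against each original: 52589 mod 17 = 8, 52589 mod 3 = 2, 52589 mod 5 = 4, 52589 mod 16 = 13, 52589 mod 19 = 16.

x ≡ 52589 (mod 77520).


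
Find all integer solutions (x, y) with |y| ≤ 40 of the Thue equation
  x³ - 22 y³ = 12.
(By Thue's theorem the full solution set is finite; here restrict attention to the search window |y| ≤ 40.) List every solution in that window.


The equation is x³ - 22y³ = 12. For fixed y, x³ = 22·y³ + 12, so a solution requires the RHS to be a perfect cube.
Strategy: iterate y from -40 to 40, compute RHS = 22·y³ + 12, and check whether it is a (positive or negative) perfect cube.
Check small values of y:
  y = 0: RHS = 12 is not a perfect cube.
  y = 1: RHS = 34 is not a perfect cube.
  y = -1: RHS = -10 is not a perfect cube.
  y = 2: RHS = 188 is not a perfect cube.
  y = -2: RHS = -164 is not a perfect cube.
  y = 3: RHS = 606 is not a perfect cube.
  y = -3: RHS = -582 is not a perfect cube.
Continuing the search up to |y| = 40 finds no solutions either.
No (x, y) in the scanned range satisfies the equation.

No integer solutions with |y| ≤ 40.


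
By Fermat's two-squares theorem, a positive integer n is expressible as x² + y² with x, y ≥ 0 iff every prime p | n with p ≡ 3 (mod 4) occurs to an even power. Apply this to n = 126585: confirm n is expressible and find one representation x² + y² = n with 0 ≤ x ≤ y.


Step 1: Factor n = 126585 = 3^2 · 5 · 29 · 97.
Step 2: Check the mod-4 condition on each prime factor: 3 ≡ 3 (mod 4), exponent 2 (must be even); 5 ≡ 1 (mod 4), exponent 1; 29 ≡ 1 (mod 4), exponent 1; 97 ≡ 1 (mod 4), exponent 1.
All primes ≡ 3 (mod 4) appear to even exponent (or don't appear), so by the two-squares theorem n IS expressible as a sum of two squares.
Step 3: Build a representation. Group n = k² · m with k = 3 and m = 5 · 29 · 97 = 14065 (a product of primes ≡ 1 (mod 4)); a representation of m scales to one of n via (k·x)² + (k·y)² = k²(x² + y²). Each prime p ≡ 1 (mod 4) is itself a sum of two squares; find a² by testing p − a² for a perfect square:
  5: 5 − 1² = 4 = 2² ⇒ 5 = 1² + 2².
  29: 29 − 1² = 28, 29 − 2² = 25 = 5² ⇒ 29 = 2² + 5².
  97: 97 − 1² = 96, 97 − 2² = 93, 97 − 3² = 88, 97 − 4² = 81 = 9² ⇒ 97 = 4² + 9².
  Combine using the Brahmagupta–Fibonacci identity (a² + b²)(c² + d²) = (ac − bd)² + (ad + bc)² = (ac + bd)² + (ad − bc)²:
  5 · 29 = 145: from (1² + 2²)(2² + 5²), take (1·2 − 2·5, 1·5 + 2·2) = (2 − 10, 5 + 4) = (-8, 9); dropping signs (only squares matter) gives (8, 9); check 8² + 9² = 64 + 81 = 145 ✓.
  145 · 97 = 14065: from (8² + 9²)(4² + 9²), take (8·4 − 9·9, 8·9 + 9·4) = (32 − 81, 72 + 36) = (-49, 108); dropping signs (only squares matter) gives (49, 108); check 49² + 108² = 2401 + 11664 = 14065 ✓.
  Scale by k = 3: (3·49, 3·108) = (147, 324).
Step 4: Order so x ≤ y and verify: 147² + 324² = 21609 + 104976 = 126585 = n. ✓

n = 126585 = 147² + 324² (one valid representation with x ≤ y).


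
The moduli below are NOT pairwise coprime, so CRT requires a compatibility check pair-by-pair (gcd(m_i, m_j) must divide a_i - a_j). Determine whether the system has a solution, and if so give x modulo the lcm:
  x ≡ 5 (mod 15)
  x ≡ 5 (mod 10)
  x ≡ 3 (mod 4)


Moduli 15, 10, 4 are not pairwise coprime, so CRT works modulo lcm(m_i) when all pairwise compatibility conditions hold.
Pairwise compatibility: gcd(m_i, m_j) must divide a_i - a_j for every pair.
Merge one congruence at a time:
  Start: x ≡ 5 (mod 15).
  Combine with x ≡ 5 (mod 10): gcd(15, 10) = 5; 5 - 5 = 0, which IS divisible by 5, so compatible.
    Write x = 5 + 15·t and substitute into x ≡ 5 (mod 10): 15·t ≡ 5 − 5 = 0 (mod 10).
    Divide the congruence (and modulus) by g = 5: 3·t ≡ 0 (mod 2).
    Reduce coefficients mod 2: 1·t ≡ 0 (mod 2).
    So t ≡ 0 (mod 2).
    Then x = 5 + 15·0 = 5, valid modulo lcm(15, 10) = 30: x ≡ 5 (mod 30).
  Combine with x ≡ 3 (mod 4): gcd(30, 4) = 2; 3 - 5 = -2, which IS divisible by 2, so compatible.
    Write x = 5 + 30·t and substitute into x ≡ 3 (mod 4): 30·t ≡ 3 − 5 = -2 (mod 4).
    Divide the congruence (and modulus) by g = 2: 15·t ≡ -1 (mod 2).
    Reduce coefficients mod 2: 1·t ≡ 1 (mod 2).
    So t ≡ 1 (mod 2).
    Then x = 5 + 30·1 = 35, valid modulo lcm(30, 4) = 60: x ≡ 35 (mod 60).
Verify: 35 mod 15 = 5, 35 mod 10 = 5, 35 mod 4 = 3.

x ≡ 35 (mod 60).


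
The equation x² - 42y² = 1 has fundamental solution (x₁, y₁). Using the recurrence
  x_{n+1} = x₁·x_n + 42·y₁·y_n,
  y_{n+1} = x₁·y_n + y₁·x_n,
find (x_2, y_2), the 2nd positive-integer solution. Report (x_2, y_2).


Step 1: Find the fundamental solution (x₁, y₁) of x² - 42y² = 1.
  Expand √42 as a continued fraction. a₀ = ⌊√42⌋ = 6; iterate m_{k+1} = d_k·a_k − m_k, d_{k+1} = (42 − m_{k+1}²)/d_k, a_{k+1} = ⌊(a₀ + m_{k+1})/d_{k+1}⌋ (starting m₀ = 0, d₀ = 1), with convergents p_k = a_k·p_{k-1} + p_{k-2}, q_k = a_k·q_{k-1} + q_{k-2} (p₋₁ = 1, q₋₁ = 0):
  k = 0: a₀ = 6; p₀/q₀ = 6/1; p₀² − 42·q₀² = 36 − 42 = -6.
  k = 1: m = 6, d = 6, a = ⌊(6 + 6)/6⌋ = 2; p/q = (2·6 + 1)/(2·1 + 0) = 13/2; p² − 42·q² = 169 − 168 = 1.
  The first convergent with p² − 42·q² = 1 gives the fundamental solution (x₁, y₁) = (13, 2).
Step 2: Apply the recurrence (x_{n+1}, y_{n+1}) = (x₁x_n + 42y₁y_n, x₁y_n + y₁x_n) repeatedly.
  From (x_1, y_1) = (13, 2): x_2 = 13·13 + 42·2·2 = 337; y_2 = 13·2 + 2·13 = 52.
Step 3: Verify x_2² - 42·y_2² = 113569 - 113568 = 1 (should be 1). ✓

(x_1, y_1) = (13, 2); (x_2, y_2) = (337, 52).


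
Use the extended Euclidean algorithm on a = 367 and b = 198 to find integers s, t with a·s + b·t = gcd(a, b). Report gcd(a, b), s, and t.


Euclidean algorithm on (367, 198) — divide until remainder is 0:
  367 = 1 · 198 + 169
  198 = 1 · 169 + 29
  169 = 5 · 29 + 24
  29 = 1 · 24 + 5
  24 = 4 · 5 + 4
  5 = 1 · 4 + 1
  4 = 4 · 1 + 0
gcd(367, 198) = 1.
Track Bezout coefficients alongside the remainders: start with r₀ = 367 = a·1 + b·0 (s = 1, t = 0) and r₁ = 198 = a·0 + b·1 (s = 0, t = 1); each new remainder r_{k+1} = r_{k-1} − q_k·r_k inherits s_{k+1} = s_{k-1} − q_k·s_k, t_{k+1} = t_{k-1} − q_k·t_k, so r_k = a·s_k + b·t_k at every step:
  q = 1: r = 169, s = 1 − 1·0 = 1, t = 0 − 1·1 = -1  (check: 367·1 + 198·(-1) = 169)
  q = 1: r = 29, s = 0 − 1·1 = -1, t = 1 − 1·(-1) = 2  (check: 367·(-1) + 198·2 = 29)
  q = 5: r = 24, s = 1 − 5·(-1) = 6, t = -1 − 5·2 = -11  (check: 367·6 + 198·(-11) = 24)
  q = 1: r = 5, s = -1 − 1·6 = -7, t = 2 − 1·(-11) = 13  (check: 367·(-7) + 198·13 = 5)
  q = 4: r = 4, s = 6 − 4·(-7) = 34, t = -11 − 4·13 = -63  (check: 367·34 + 198·(-63) = 4)
  q = 1: r = 1, s = -7 − 1·34 = -41, t = 13 − 1·(-63) = 76  (check: 367·(-41) + 198·76 = 1)
The row with r = 1 (the gcd) gives the Bezout coefficients s = -41, t = 76.
Result: 367 · (-41) + 198 · (76) = 1.

gcd(367, 198) = 1; s = -41, t = 76 (check: 367·(-41) + 198·76 = 1).


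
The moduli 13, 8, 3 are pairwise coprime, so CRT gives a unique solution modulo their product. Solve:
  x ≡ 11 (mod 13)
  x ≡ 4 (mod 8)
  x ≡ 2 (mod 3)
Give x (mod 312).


Moduli 13, 8, 3 are pairwise coprime; by CRT there is a unique solution modulo M = 13 · 8 · 3 = 312.
Solve pairwise, accumulating the modulus:
  Start with x ≡ 11 (mod 13).
  Combine with x ≡ 4 (mod 8): since gcd(13, 8) = 1, we get a unique residue mod 104.
    Write x = 11 + 13·t and substitute into x ≡ 4 (mod 8): 13·t ≡ 4 − 11 = -7 (mod 8).
    Reduce coefficients mod 8: 5·t ≡ 1 (mod 8).
    The inverse of 5 mod 8 is 5 (since 5·5 = 25 = 3·8 + 1), so t ≡ 5·1 = 5 ≡ 5 (mod 8).
    Then x = 11 + 13·5 = 76, valid modulo lcm(13, 8) = 104: x ≡ 76 (mod 104).
  Combine with x ≡ 2 (mod 3): since gcd(104, 3) = 1, we get a unique residue mod 312.
    Write x = 76 + 104·t and substitute into x ≡ 2 (mod 3): 104·t ≡ 2 − 76 = -74 (mod 3).
    Reduce coefficients mod 3: 2·t ≡ 1 (mod 3).
    The inverse of 2 mod 3 is 2 (since 2·2 = 4 = 1·3 + 1), so t ≡ 2·1 = 2 ≡ 2 (mod 3).
    Then x = 76 + 104·2 = 284, valid modulo lcm(104, 3) = 312: x ≡ 284 (mod 312).
Verify: 284 mod 13 = 11 ✓, 284 mod 8 = 4 ✓, 284 mod 3 = 2 ✓.

x ≡ 284 (mod 312).


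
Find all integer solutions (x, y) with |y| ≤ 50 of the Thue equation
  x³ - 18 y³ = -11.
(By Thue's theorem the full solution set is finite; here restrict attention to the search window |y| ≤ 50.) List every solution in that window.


The equation is x³ - 18y³ = -11. For fixed y, x³ = 18·y³ − 11, so a solution requires the RHS to be a perfect cube.
Strategy: iterate y from -50 to 50, compute RHS = 18·y³ − 11, and check whether it is a (positive or negative) perfect cube.
Check small values of y:
  y = 0: RHS = -11 is not a perfect cube.
  y = 1: RHS = 7 is not a perfect cube.
  y = -1: RHS = -29 is not a perfect cube.
  y = 2: RHS = 133 is not a perfect cube.
  y = -2: RHS = -155 is not a perfect cube.
  y = 3: RHS = 475 is not a perfect cube.
  y = -3: RHS = -497 is not a perfect cube.
Continuing the search up to |y| = 50 finds no solutions either.
No (x, y) in the scanned range satisfies the equation.

No integer solutions with |y| ≤ 50.


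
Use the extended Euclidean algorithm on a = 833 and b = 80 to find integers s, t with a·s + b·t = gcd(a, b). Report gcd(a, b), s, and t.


Euclidean algorithm on (833, 80) — divide until remainder is 0:
  833 = 10 · 80 + 33
  80 = 2 · 33 + 14
  33 = 2 · 14 + 5
  14 = 2 · 5 + 4
  5 = 1 · 4 + 1
  4 = 4 · 1 + 0
gcd(833, 80) = 1.
Track Bezout coefficients alongside the remainders: start with r₀ = 833 = a·1 + b·0 (s = 1, t = 0) and r₁ = 80 = a·0 + b·1 (s = 0, t = 1); each new remainder r_{k+1} = r_{k-1} − q_k·r_k inherits s_{k+1} = s_{k-1} − q_k·s_k, t_{k+1} = t_{k-1} − q_k·t_k, so r_k = a·s_k + b·t_k at every step:
  q = 10: r = 33, s = 1 − 10·0 = 1, t = 0 − 10·1 = -10  (check: 833·1 + 80·(-10) = 33)
  q = 2: r = 14, s = 0 − 2·1 = -2, t = 1 − 2·(-10) = 21  (check: 833·(-2) + 80·21 = 14)
  q = 2: r = 5, s = 1 − 2·(-2) = 5, t = -10 − 2·21 = -52  (check: 833·5 + 80·(-52) = 5)
  q = 2: r = 4, s = -2 − 2·5 = -12, t = 21 − 2·(-52) = 125  (check: 833·(-12) + 80·125 = 4)
  q = 1: r = 1, s = 5 − 1·(-12) = 17, t = -52 − 1·125 = -177  (check: 833·17 + 80·(-177) = 1)
The row with r = 1 (the gcd) gives the Bezout coefficients s = 17, t = -177.
Result: 833 · (17) + 80 · (-177) = 1.

gcd(833, 80) = 1; s = 17, t = -177 (check: 833·17 + 80·(-177) = 1).
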